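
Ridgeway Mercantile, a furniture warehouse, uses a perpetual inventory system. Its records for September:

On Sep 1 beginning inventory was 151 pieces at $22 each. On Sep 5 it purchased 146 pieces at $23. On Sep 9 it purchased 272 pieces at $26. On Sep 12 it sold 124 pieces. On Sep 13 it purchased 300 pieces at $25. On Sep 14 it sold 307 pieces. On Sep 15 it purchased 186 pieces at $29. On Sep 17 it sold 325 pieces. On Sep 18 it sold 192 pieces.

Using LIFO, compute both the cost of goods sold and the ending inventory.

COGS = $24,292; ending inventory = $2,354

Sep 12, 124 sold [LIFO — newest first]: 124 @ $26 = $3,224
Sep 14, 307 sold [LIFO — newest first]: 300 @ $25 + 7 @ $26 = $7,682
Sep 17, 325 sold [LIFO — newest first]: 186 @ $29 + 139 @ $26 = $9,008
Sep 18, 192 sold [LIFO — newest first]: 2 @ $26 + 146 @ $23 + 44 @ $22 = $4,378
Total COGS = $3,224 + $7,682 + $9,008 + $4,378 = $24,292
Ending inventory: 107 @ $22 = $2,354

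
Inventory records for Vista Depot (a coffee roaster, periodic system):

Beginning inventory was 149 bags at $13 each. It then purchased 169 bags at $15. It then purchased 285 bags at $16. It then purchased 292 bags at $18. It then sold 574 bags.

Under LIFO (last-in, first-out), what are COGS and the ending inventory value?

COGS = $9,768; ending inventory = $4,520

Sale 1 (574) [LIFO — newest first]: 292 @ $18 + 282 @ $16 = $9,768
Ending inventory: 149 @ $13 + 169 @ $15 + 3 @ $16 = $4,520
Check: goods available $14,288 = COGS $9,768 + ending $4,520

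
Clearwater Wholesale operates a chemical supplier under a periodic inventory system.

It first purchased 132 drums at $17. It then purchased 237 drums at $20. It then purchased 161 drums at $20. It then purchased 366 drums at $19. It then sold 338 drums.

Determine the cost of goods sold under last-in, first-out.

Sale 1 (338) [LIFO — newest first]: 338 @ $19 = $6,422
Ending inventory: 132 @ $17 + 237 @ $20 + 161 @ $20 + 28 @ $19 = $10,736
Check: goods available $17,158 = COGS $6,422 + ending $10,736

COGS = $6,422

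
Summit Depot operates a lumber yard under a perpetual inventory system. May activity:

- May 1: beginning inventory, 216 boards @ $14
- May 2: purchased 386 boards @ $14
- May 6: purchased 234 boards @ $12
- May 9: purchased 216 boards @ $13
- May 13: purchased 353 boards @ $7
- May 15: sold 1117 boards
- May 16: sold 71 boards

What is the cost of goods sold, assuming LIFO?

COGS = $13,477

May 15, 1117 sold [LIFO — newest first]: 353 @ $7 + 216 @ $13 + 234 @ $12 + 314 @ $14 = $12,483
May 16, 71 sold [LIFO — newest first]: 71 @ $14 = $994
Total COGS = $12,483 + $994 = $13,477
Ending inventory: 216 @ $14 + 1 @ $14 = $3,038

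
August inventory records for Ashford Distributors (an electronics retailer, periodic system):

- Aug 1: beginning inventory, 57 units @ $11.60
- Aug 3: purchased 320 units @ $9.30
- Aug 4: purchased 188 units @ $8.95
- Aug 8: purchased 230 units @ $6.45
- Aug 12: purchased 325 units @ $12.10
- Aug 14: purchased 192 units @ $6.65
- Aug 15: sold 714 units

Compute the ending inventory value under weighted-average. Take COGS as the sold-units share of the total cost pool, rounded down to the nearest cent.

Ending inventory = $5,475.26

Aug 15, sell 714: 714/1312 × $12,012.60 → $6,537.34
Ending inventory (cost pool remaining) = $5,475.26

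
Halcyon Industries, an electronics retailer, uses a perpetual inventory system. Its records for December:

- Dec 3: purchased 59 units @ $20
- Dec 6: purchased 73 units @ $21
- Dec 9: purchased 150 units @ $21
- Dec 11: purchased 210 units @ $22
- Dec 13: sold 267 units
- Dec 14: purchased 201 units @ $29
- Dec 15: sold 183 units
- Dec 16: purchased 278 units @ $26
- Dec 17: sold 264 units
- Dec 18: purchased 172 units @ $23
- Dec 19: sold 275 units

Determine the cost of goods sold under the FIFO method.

COGS = $23,954

Dec 13, 267 sold [FIFO — oldest first]: 59 @ $20 + 73 @ $21 + 135 @ $21 = $5,548
Dec 15, 183 sold [FIFO — oldest first]: 15 @ $21 + 168 @ $22 = $4,011
Dec 17, 264 sold [FIFO — oldest first]: 42 @ $22 + 201 @ $29 + 21 @ $26 = $7,299
Dec 19, 275 sold [FIFO — oldest first]: 257 @ $26 + 18 @ $23 = $7,096
Total COGS = $5,548 + $4,011 + $7,299 + $7,096 = $23,954
Ending inventory: 154 @ $23 = $3,542
Check: goods available $27,496 = COGS $23,954 + ending $3,542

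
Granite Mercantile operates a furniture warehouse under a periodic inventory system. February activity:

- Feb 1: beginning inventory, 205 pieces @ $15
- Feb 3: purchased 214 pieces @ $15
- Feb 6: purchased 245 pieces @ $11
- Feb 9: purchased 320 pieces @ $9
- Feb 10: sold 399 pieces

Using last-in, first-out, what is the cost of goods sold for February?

Feb 10, 399 sold [LIFO — newest first]: 320 @ $9 + 79 @ $11 = $3,749
Ending inventory: 205 @ $15 + 214 @ $15 + 166 @ $11 = $8,111

COGS = $3,749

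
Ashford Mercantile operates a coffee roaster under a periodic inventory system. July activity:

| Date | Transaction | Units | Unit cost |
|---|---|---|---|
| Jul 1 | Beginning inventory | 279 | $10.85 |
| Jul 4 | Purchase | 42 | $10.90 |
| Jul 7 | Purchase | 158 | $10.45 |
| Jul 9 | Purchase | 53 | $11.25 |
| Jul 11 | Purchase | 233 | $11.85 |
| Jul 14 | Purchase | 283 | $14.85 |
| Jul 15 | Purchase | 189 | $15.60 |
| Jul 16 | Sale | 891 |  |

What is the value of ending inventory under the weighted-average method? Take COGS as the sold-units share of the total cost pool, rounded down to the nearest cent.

Jul 16, sell 891: 891/1237 × $15,644.30 → $11,268.44
Ending inventory (cost pool remaining) = $4,375.86

Ending inventory = $4,375.86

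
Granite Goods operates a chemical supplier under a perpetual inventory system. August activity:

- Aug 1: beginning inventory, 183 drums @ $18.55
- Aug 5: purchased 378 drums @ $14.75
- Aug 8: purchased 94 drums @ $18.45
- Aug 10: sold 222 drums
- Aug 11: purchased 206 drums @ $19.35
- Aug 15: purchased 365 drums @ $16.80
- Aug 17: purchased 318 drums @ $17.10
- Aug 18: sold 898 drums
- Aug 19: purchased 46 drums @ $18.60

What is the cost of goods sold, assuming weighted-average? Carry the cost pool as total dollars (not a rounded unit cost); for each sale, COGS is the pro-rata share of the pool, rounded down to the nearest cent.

COGS = $19,001.58

After Aug 1: 183 on hand, pool $3,394.65 (≈ $18.5500 each)
After Aug 5: 561 on hand, pool $8,970.15 (≈ $15.9896 each)
After Aug 8: 655 on hand, pool $10,704.45 (≈ $16.3427 each)
Aug 10, sell 222: 222/655 × $10,704.45 → $3,628.07
After Aug 11: 639 on hand, pool $11,062.48 (≈ $17.3122 each)
After Aug 15: 1004 on hand, pool $17,194.48 (≈ $17.1260 each)
After Aug 17: 1322 on hand, pool $22,632.28 (≈ $17.1197 each)
Aug 18, sell 898: 898/1322 × $22,632.28 → $15,373.51
After Aug 19: 470 on hand, pool $8,114.37 (≈ $17.2646 each)
Total COGS = $3,628.07 + $15,373.51 = $19,001.58
Ending inventory (cost pool remaining) = $8,114.37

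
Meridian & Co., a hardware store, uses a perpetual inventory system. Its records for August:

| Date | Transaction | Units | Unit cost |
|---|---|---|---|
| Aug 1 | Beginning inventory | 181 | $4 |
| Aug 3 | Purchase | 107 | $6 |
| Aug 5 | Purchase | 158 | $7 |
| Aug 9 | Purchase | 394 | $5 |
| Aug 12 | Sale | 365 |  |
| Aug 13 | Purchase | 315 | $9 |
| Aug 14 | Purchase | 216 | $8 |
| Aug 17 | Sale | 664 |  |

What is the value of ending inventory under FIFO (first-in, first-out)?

Aug 12, 365 sold [FIFO — oldest first]: 181 @ $4 + 107 @ $6 + 77 @ $7 = $1,905
Aug 17, 664 sold [FIFO — oldest first]: 81 @ $7 + 394 @ $5 + 189 @ $9 = $4,238
Total COGS = $1,905 + $4,238 = $6,143
Ending inventory: 126 @ $9 + 216 @ $8 = $2,862

Ending inventory = $2,862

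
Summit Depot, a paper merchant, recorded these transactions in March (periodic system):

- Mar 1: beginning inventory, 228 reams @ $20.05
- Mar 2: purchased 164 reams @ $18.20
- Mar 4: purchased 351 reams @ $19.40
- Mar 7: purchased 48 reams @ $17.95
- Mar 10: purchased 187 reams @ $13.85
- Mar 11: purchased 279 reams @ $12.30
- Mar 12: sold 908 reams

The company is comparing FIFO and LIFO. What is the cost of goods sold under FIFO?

COGS = $16,847.65

FIFO COGS: 228 @ $20.05 + 164 @ $18.20 + 351 @ $19.40 + 48 @ $17.95 + 117 @ $13.85 = $16,847.65
LIFO COGS: 279 @ $12.30 + 187 @ $13.85 + 48 @ $17.95 + 351 @ $19.40 + 43 @ $18.20 = $14,475.25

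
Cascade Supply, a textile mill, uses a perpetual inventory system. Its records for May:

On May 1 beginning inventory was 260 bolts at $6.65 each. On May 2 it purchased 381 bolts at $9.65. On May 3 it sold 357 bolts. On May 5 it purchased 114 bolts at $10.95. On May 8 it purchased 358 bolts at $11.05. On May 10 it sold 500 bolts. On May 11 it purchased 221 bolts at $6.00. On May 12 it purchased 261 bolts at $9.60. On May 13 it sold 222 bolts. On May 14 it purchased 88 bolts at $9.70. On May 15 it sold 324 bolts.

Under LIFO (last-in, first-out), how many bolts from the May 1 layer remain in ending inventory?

256

May 3, 357 sold [LIFO — newest first]: 357 @ $9.65 = $3,445.05
May 10, 500 sold [LIFO — newest first]: 358 @ $11.05 + 114 @ $10.95 + 24 @ $9.65 + 4 @ $6.65 = $5,462.40
May 13, 222 sold [LIFO — newest first]: 222 @ $9.60 = $2,131.20
May 15, 324 sold [LIFO — newest first]: 88 @ $9.70 + 39 @ $9.60 + 197 @ $6.00 = $2,410.00
Total COGS = $3,445.05 + $5,462.40 + $2,131.20 + $2,410.00 = $13,448.65
Ending inventory: 256 @ $6.65 + 24 @ $6.00 = $1,846.40
Check: goods available $15,295.05 = COGS $13,448.65 + ending $1,846.40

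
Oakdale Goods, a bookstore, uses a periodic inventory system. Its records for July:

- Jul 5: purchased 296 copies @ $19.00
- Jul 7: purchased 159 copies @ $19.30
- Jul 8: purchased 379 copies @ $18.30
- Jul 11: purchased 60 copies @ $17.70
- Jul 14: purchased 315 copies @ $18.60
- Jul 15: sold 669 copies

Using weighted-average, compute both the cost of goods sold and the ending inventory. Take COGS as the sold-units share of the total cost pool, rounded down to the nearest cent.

Jul 15, sell 669: 669/1209 × $22,549.40 → $12,477.70
Ending inventory (cost pool remaining) = $10,071.70

COGS = $12,477.70; ending inventory = $10,071.70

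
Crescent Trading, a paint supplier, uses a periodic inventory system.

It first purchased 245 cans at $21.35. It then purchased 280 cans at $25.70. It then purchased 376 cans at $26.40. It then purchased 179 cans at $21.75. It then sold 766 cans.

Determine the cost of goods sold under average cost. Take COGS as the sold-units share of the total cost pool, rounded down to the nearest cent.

Sale 1, sell 766: 766/1080 × $26,246.40 → $18,615.50
Ending inventory (cost pool remaining) = $7,630.90

COGS = $18,615.50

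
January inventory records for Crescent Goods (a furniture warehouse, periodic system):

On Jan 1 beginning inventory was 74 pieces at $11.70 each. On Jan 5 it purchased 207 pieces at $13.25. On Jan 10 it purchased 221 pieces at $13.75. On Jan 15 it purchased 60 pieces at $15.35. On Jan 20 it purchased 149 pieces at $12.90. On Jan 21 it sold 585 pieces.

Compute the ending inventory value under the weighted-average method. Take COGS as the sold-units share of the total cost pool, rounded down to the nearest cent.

Ending inventory = $1,681.85

Jan 21, sell 585: 585/711 × $9,490.40 → $7,808.55
Ending inventory (cost pool remaining) = $1,681.85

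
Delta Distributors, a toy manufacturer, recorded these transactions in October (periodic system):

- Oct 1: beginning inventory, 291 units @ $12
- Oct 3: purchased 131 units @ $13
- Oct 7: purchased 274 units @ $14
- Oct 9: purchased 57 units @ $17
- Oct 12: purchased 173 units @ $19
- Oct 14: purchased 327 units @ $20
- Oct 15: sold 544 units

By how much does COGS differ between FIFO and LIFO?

$3,672

FIFO COGS: 291 @ $12 + 131 @ $13 + 122 @ $14 = $6,903
LIFO COGS: 327 @ $20 + 173 @ $19 + 44 @ $17 = $10,575
Difference = |$6,903 − $10,575| = $3,672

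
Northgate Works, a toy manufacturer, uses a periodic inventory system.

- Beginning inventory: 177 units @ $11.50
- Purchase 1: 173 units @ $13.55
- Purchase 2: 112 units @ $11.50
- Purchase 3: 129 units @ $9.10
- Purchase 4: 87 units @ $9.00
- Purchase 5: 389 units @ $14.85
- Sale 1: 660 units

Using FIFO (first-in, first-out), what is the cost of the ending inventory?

Ending inventory = $5,938.65

Sale 1 (660) [FIFO — oldest first]: 177 @ $11.50 + 173 @ $13.55 + 112 @ $11.50 + 129 @ $9.10 + 69 @ $9.00 = $7,462.55
Ending inventory: 18 @ $9.00 + 389 @ $14.85 = $5,938.65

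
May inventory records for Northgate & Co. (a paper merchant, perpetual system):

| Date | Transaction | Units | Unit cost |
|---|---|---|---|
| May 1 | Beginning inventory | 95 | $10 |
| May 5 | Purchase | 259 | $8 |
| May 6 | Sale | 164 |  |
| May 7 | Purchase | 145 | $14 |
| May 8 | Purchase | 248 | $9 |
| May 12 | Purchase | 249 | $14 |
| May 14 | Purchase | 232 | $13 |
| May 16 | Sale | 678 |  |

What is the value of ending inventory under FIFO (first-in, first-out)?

Ending inventory = $5,172

May 6, 164 sold [FIFO — oldest first]: 95 @ $10 + 69 @ $8 = $1,502
May 16, 678 sold [FIFO — oldest first]: 190 @ $8 + 145 @ $14 + 248 @ $9 + 95 @ $14 = $7,112
Total COGS = $1,502 + $7,112 = $8,614
Ending inventory: 154 @ $14 + 232 @ $13 = $5,172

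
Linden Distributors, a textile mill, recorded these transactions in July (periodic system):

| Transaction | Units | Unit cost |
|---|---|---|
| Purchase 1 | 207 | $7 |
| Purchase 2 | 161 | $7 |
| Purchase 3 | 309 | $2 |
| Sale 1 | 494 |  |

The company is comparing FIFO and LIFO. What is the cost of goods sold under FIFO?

FIFO COGS: 207 @ $7 + 161 @ $7 + 126 @ $2 = $2,828
LIFO COGS: 309 @ $2 + 161 @ $7 + 24 @ $7 = $1,913

COGS = $2,828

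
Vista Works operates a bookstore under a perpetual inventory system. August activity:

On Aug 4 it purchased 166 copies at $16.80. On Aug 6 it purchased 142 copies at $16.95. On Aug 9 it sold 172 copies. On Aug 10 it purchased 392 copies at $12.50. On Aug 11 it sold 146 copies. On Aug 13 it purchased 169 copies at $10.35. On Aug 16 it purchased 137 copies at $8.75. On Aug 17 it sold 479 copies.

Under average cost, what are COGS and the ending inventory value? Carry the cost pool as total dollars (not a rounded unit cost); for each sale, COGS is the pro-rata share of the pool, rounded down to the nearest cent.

After Aug 4: 166 on hand, pool $2,788.80 (≈ $16.8000 each)
After Aug 6: 308 on hand, pool $5,195.70 (≈ $16.8692 each)
Aug 9, sell 172: 172/308 × $5,195.70 → $2,901.49
After Aug 10: 528 on hand, pool $7,194.21 (≈ $13.6254 each)
Aug 11, sell 146: 146/528 × $7,194.21 → $1,989.30
After Aug 13: 551 on hand, pool $6,954.06 (≈ $12.6208 each)
After Aug 16: 688 on hand, pool $8,152.81 (≈ $11.8500 each)
Aug 17, sell 479: 479/688 × $8,152.81 → $5,676.15
Total COGS = $2,901.49 + $1,989.30 + $5,676.15 = $10,566.94
Ending inventory (cost pool remaining) = $2,476.66

COGS = $10,566.94; ending inventory = $2,476.66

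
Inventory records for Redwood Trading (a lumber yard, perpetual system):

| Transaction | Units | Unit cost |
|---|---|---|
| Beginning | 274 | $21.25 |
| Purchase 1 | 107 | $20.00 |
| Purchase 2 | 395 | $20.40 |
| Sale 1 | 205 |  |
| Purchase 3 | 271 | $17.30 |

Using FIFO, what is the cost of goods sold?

Sale 1 (205) [FIFO — oldest first]: 205 @ $21.25 = $4,356.25
Ending inventory: 69 @ $21.25 + 107 @ $20.00 + 395 @ $20.40 + 271 @ $17.30 = $16,352.55

COGS = $4,356.25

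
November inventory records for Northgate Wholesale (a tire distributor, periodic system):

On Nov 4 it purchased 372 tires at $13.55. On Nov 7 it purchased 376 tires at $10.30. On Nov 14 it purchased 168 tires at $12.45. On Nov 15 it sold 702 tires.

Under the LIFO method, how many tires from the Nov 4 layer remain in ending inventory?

214

Nov 15, 702 sold [LIFO — newest first]: 168 @ $12.45 + 376 @ $10.30 + 158 @ $13.55 = $8,105.30
Ending inventory: 214 @ $13.55 = $2,899.70
Check: goods available $11,005.00 = COGS $8,105.30 + ending $2,899.70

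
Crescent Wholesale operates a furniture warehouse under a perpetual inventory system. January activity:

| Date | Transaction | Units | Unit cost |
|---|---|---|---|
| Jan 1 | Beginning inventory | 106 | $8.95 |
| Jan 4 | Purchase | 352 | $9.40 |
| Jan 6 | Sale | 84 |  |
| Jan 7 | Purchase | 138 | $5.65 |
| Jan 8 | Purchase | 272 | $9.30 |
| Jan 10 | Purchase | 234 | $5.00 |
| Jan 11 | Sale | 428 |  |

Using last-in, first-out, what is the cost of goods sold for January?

Jan 6, 84 sold [LIFO — newest first]: 84 @ $9.40 = $789.60
Jan 11, 428 sold [LIFO — newest first]: 234 @ $5.00 + 194 @ $9.30 = $2,974.20
Total COGS = $789.60 + $2,974.20 = $3,763.80
Ending inventory: 106 @ $8.95 + 268 @ $9.40 + 138 @ $5.65 + 78 @ $9.30 = $4,973.00
Check: goods available $8,736.80 = COGS $3,763.80 + ending $4,973.00

COGS = $3,763.80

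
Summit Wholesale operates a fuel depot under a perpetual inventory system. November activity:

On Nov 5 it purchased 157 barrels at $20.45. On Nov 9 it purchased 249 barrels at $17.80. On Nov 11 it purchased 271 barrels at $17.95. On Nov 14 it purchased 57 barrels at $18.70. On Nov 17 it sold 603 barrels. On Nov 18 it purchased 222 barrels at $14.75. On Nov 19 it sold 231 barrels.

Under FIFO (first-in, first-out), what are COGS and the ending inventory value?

COGS = $15,048.20; ending inventory = $1,799.50

Nov 17, 603 sold [FIFO — oldest first]: 157 @ $20.45 + 249 @ $17.80 + 197 @ $17.95 = $11,179.00
Nov 19, 231 sold [FIFO — oldest first]: 74 @ $17.95 + 57 @ $18.70 + 100 @ $14.75 = $3,869.20
Total COGS = $11,179.00 + $3,869.20 = $15,048.20
Ending inventory: 122 @ $14.75 = $1,799.50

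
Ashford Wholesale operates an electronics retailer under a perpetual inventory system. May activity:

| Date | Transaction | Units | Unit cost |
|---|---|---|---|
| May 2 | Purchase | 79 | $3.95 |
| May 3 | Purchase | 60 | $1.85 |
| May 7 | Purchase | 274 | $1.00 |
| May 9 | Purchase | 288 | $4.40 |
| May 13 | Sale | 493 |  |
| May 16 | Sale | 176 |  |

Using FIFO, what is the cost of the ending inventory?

Ending inventory = $140.80

May 13, 493 sold [FIFO — oldest first]: 79 @ $3.95 + 60 @ $1.85 + 274 @ $1.00 + 80 @ $4.40 = $1,049.05
May 16, 176 sold [FIFO — oldest first]: 176 @ $4.40 = $774.40
Total COGS = $1,049.05 + $774.40 = $1,823.45
Ending inventory: 32 @ $4.40 = $140.80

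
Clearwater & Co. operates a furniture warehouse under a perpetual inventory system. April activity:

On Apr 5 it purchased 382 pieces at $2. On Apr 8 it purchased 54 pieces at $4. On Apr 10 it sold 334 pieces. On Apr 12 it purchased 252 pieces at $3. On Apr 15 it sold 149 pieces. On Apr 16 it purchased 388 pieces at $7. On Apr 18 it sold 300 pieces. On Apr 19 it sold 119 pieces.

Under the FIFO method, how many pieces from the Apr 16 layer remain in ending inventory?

174

Apr 10, 334 sold [FIFO — oldest first]: 334 @ $2 = $668
Apr 15, 149 sold [FIFO — oldest first]: 48 @ $2 + 54 @ $4 + 47 @ $3 = $453
Apr 18, 300 sold [FIFO — oldest first]: 205 @ $3 + 95 @ $7 = $1,280
Apr 19, 119 sold [FIFO — oldest first]: 119 @ $7 = $833
Total COGS = $668 + $453 + $1,280 + $833 = $3,234
Ending inventory: 174 @ $7 = $1,218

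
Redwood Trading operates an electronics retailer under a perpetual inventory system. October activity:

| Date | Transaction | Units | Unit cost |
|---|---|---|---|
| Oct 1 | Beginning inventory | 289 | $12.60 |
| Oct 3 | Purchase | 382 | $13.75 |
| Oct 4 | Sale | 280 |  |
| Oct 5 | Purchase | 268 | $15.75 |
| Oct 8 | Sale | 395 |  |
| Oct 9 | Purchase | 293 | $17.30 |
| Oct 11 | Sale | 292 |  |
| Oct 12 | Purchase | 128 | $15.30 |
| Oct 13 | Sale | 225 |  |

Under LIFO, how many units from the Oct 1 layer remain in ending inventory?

168

Oct 4, 280 sold [LIFO — newest first]: 280 @ $13.75 = $3,850.00
Oct 8, 395 sold [LIFO — newest first]: 268 @ $15.75 + 102 @ $13.75 + 25 @ $12.60 = $5,938.50
Oct 11, 292 sold [LIFO — newest first]: 292 @ $17.30 = $5,051.60
Oct 13, 225 sold [LIFO — newest first]: 128 @ $15.30 + 1 @ $17.30 + 96 @ $12.60 = $3,185.30
Total COGS = $3,850.00 + $5,938.50 + $5,051.60 + $3,185.30 = $18,025.40
Ending inventory: 168 @ $12.60 = $2,116.80
Check: goods available $20,142.20 = COGS $18,025.40 + ending $2,116.80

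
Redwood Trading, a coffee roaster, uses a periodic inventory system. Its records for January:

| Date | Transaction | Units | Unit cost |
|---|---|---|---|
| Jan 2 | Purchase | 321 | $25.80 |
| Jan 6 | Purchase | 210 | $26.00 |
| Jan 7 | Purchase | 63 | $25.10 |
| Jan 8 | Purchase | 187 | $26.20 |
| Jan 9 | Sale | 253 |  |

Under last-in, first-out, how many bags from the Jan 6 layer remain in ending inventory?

Jan 9, 253 sold [LIFO — newest first]: 187 @ $26.20 + 63 @ $25.10 + 3 @ $26.00 = $6,558.70
Ending inventory: 321 @ $25.80 + 207 @ $26.00 = $13,663.80

207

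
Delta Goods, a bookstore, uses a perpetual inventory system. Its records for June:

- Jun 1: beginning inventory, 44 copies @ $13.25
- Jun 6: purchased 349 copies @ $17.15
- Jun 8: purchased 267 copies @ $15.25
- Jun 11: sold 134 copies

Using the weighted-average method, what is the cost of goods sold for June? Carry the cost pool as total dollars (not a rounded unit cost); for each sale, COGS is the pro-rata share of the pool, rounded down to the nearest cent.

After Jun 1: 44 on hand, pool $583.00 (≈ $13.2500 each)
After Jun 6: 393 on hand, pool $6,568.35 (≈ $16.7134 each)
After Jun 8: 660 on hand, pool $10,640.10 (≈ $16.1214 each)
Jun 11, sell 134: 134/660 × $10,640.10 → $2,160.26
Ending inventory (cost pool remaining) = $8,479.84

COGS = $2,160.26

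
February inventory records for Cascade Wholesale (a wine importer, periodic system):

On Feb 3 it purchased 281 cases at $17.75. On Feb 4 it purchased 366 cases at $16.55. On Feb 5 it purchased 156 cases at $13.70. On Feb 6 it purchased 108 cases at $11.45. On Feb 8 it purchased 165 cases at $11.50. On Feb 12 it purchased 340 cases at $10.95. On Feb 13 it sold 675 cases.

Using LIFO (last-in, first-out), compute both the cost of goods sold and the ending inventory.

COGS = $7,706.50; ending inventory = $12,332.85

Feb 13, 675 sold [LIFO — newest first]: 340 @ $10.95 + 165 @ $11.50 + 108 @ $11.45 + 62 @ $13.70 = $7,706.50
Ending inventory: 281 @ $17.75 + 366 @ $16.55 + 94 @ $13.70 = $12,332.85
Check: goods available $20,039.35 = COGS $7,706.50 + ending $12,332.85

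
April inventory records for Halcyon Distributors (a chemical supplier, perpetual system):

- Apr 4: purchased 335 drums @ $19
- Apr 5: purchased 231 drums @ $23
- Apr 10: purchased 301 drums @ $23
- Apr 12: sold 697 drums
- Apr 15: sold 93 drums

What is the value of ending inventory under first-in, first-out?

Apr 12, 697 sold [FIFO — oldest first]: 335 @ $19 + 231 @ $23 + 131 @ $23 = $14,691
Apr 15, 93 sold [FIFO — oldest first]: 93 @ $23 = $2,139
Total COGS = $14,691 + $2,139 = $16,830
Ending inventory: 77 @ $23 = $1,771
Check: goods available $18,601 = COGS $16,830 + ending $1,771

Ending inventory = $1,771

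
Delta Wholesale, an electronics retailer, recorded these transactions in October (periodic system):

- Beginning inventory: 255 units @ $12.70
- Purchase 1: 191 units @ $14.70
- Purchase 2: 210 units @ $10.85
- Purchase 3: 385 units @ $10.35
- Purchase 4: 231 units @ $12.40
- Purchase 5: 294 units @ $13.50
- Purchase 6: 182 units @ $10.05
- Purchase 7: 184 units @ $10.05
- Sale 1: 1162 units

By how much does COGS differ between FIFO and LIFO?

$493.30

FIFO COGS: 255 @ $12.70 + 191 @ $14.70 + 210 @ $10.85 + 385 @ $10.35 + 121 @ $12.40 = $13,809.85
LIFO COGS: 184 @ $10.05 + 182 @ $10.05 + 294 @ $13.50 + 231 @ $12.40 + 271 @ $10.35 = $13,316.55
Difference = |$13,809.85 − $13,316.55| = $493.30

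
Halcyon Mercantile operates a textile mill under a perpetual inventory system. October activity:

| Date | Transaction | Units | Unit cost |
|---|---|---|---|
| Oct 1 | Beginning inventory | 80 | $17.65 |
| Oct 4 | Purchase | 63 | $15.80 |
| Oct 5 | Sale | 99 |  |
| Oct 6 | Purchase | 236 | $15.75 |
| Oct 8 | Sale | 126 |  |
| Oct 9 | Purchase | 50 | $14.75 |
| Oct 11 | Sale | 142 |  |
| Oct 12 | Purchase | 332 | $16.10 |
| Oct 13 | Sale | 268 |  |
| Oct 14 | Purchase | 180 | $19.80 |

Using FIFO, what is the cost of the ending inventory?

Ending inventory = $5,592.60

Oct 5, 99 sold [FIFO — oldest first]: 80 @ $17.65 + 19 @ $15.80 = $1,712.20
Oct 8, 126 sold [FIFO — oldest first]: 44 @ $15.80 + 82 @ $15.75 = $1,986.70
Oct 11, 142 sold [FIFO — oldest first]: 142 @ $15.75 = $2,236.50
Oct 13, 268 sold [FIFO — oldest first]: 12 @ $15.75 + 50 @ $14.75 + 206 @ $16.10 = $4,243.10
Total COGS = $1,712.20 + $1,986.70 + $2,236.50 + $4,243.10 = $10,178.50
Ending inventory: 126 @ $16.10 + 180 @ $19.80 = $5,592.60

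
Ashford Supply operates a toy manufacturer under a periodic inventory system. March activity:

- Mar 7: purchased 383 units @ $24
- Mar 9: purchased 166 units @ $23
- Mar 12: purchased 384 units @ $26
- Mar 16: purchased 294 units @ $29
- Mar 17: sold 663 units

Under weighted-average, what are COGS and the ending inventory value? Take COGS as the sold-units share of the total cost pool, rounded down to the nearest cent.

COGS = $17,031.58; ending inventory = $14,488.42

Mar 17, sell 663: 663/1227 × $31,520.00 → $17,031.58
Ending inventory (cost pool remaining) = $14,488.42
Check: goods available $31,520.00 = COGS $17,031.58 + ending $14,488.42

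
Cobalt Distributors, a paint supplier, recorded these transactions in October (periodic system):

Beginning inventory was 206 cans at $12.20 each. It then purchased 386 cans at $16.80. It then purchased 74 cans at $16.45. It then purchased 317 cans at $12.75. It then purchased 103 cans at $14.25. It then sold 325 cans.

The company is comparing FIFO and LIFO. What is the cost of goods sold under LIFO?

FIFO COGS: 206 @ $12.20 + 119 @ $16.80 = $4,512.40
LIFO COGS: 103 @ $14.25 + 222 @ $12.75 = $4,298.25

COGS = $4,298.25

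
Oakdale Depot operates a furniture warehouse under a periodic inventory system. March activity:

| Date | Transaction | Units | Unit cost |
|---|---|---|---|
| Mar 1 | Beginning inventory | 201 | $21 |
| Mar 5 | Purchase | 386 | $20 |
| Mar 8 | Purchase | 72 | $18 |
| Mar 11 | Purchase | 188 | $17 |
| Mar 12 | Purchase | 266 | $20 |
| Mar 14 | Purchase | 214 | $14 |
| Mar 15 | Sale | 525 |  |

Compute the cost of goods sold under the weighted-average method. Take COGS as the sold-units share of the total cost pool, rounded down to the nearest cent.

COGS = $9,791.42

Mar 15, sell 525: 525/1327 × $24,749.00 → $9,791.42
Ending inventory (cost pool remaining) = $14,957.58
Check: goods available $24,749.00 = COGS $9,791.42 + ending $14,957.58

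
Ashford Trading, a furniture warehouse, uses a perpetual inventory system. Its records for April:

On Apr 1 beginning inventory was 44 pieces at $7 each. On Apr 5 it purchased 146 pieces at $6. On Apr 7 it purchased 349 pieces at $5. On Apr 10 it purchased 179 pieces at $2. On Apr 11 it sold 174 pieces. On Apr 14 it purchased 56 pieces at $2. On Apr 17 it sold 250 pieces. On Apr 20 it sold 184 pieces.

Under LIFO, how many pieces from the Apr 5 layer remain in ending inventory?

122

Apr 11, 174 sold [LIFO — newest first]: 174 @ $2 = $348
Apr 17, 250 sold [LIFO — newest first]: 56 @ $2 + 5 @ $2 + 189 @ $5 = $1,067
Apr 20, 184 sold [LIFO — newest first]: 160 @ $5 + 24 @ $6 = $944
Total COGS = $348 + $1,067 + $944 = $2,359
Ending inventory: 44 @ $7 + 122 @ $6 = $1,040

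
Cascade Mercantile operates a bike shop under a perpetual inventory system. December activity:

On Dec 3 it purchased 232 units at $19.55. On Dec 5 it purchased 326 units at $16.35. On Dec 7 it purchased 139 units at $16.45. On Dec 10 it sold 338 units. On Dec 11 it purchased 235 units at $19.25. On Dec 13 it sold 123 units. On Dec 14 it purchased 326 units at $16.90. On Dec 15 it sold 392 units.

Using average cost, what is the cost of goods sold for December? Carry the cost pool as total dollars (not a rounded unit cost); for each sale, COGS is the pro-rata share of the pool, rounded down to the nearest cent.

After Dec 3: 232 on hand, pool $4,535.60 (≈ $19.5500 each)
After Dec 5: 558 on hand, pool $9,865.70 (≈ $17.6805 each)
After Dec 7: 697 on hand, pool $12,152.25 (≈ $17.4351 each)
Dec 10, sell 338: 338/697 × $12,152.25 → $5,893.05
After Dec 11: 594 on hand, pool $10,782.95 (≈ $18.1531 each)
Dec 13, sell 123: 123/594 × $10,782.95 → $2,232.83
After Dec 14: 797 on hand, pool $14,059.52 (≈ $17.6406 each)
Dec 15, sell 392: 392/797 × $14,059.52 → $6,915.09
Total COGS = $5,893.05 + $2,232.83 + $6,915.09 = $15,040.97
Ending inventory (cost pool remaining) = $7,144.43

COGS = $15,040.97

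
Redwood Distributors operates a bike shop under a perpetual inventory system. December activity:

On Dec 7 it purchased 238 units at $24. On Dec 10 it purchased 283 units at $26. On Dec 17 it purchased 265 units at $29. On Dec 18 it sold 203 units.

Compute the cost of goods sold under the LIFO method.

COGS = $5,887

Dec 18, 203 sold [LIFO — newest first]: 203 @ $29 = $5,887
Ending inventory: 238 @ $24 + 283 @ $26 + 62 @ $29 = $14,868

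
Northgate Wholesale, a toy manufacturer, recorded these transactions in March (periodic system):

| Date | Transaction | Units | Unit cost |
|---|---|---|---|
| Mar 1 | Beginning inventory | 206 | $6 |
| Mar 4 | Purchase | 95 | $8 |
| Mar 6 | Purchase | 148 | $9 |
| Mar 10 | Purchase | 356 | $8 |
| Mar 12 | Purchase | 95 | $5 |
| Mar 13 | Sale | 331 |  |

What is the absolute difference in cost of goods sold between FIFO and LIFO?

$97

FIFO COGS: 206 @ $6 + 95 @ $8 + 30 @ $9 = $2,266
LIFO COGS: 95 @ $5 + 236 @ $8 = $2,363
Difference = |$2,266 − $2,363| = $97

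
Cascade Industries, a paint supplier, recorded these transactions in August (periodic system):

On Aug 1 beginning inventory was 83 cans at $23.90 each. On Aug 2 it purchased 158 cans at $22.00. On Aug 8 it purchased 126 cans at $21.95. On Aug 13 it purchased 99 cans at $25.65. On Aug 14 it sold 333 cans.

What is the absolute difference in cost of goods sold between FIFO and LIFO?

$201.95

FIFO COGS: 83 @ $23.90 + 158 @ $22.00 + 92 @ $21.95 = $7,479.10
LIFO COGS: 99 @ $25.65 + 126 @ $21.95 + 108 @ $22.00 = $7,681.05
Difference = |$7,479.10 − $7,681.05| = $201.95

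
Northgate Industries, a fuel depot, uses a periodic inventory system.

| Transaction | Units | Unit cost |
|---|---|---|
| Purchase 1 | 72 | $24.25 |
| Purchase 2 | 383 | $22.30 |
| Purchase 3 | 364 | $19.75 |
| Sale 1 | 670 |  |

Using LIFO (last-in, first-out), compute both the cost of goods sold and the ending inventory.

Sale 1 (670) [LIFO — newest first]: 364 @ $19.75 + 306 @ $22.30 = $14,012.80
Ending inventory: 72 @ $24.25 + 77 @ $22.30 = $3,463.10
Check: goods available $17,475.90 = COGS $14,012.80 + ending $3,463.10

COGS = $14,012.80; ending inventory = $3,463.10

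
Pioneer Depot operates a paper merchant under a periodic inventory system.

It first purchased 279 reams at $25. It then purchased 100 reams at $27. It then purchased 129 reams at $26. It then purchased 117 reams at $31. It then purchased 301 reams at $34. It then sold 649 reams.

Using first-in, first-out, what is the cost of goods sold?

Sale 1 (649) [FIFO — oldest first]: 279 @ $25 + 100 @ $27 + 129 @ $26 + 117 @ $31 + 24 @ $34 = $17,472
Ending inventory: 277 @ $34 = $9,418
Check: goods available $26,890 = COGS $17,472 + ending $9,418

COGS = $17,472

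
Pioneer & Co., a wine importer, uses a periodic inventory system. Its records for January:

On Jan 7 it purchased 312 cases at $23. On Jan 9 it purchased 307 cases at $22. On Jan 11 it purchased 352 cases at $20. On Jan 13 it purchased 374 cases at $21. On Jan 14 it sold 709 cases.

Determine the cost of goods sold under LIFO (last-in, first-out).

COGS = $14,554

Jan 14, 709 sold [LIFO — newest first]: 374 @ $21 + 335 @ $20 = $14,554
Ending inventory: 312 @ $23 + 307 @ $22 + 17 @ $20 = $14,270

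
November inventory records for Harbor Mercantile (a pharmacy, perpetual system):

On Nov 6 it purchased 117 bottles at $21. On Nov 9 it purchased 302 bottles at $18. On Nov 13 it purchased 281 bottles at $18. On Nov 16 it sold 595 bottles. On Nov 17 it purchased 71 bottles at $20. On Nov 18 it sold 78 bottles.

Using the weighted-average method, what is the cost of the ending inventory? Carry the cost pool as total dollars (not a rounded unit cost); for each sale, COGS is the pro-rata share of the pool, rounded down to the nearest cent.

Ending inventory = $1,872.39

After Nov 6: 117 on hand, pool $2,457.00 (≈ $21.0000 each)
After Nov 9: 419 on hand, pool $7,893.00 (≈ $18.8377 each)
After Nov 13: 700 on hand, pool $12,951.00 (≈ $18.5014 each)
Nov 16, sell 595: 595/700 × $12,951.00 → $11,008.35
After Nov 17: 176 on hand, pool $3,362.65 (≈ $19.1060 each)
Nov 18, sell 78: 78/176 × $3,362.65 → $1,490.26
Total COGS = $11,008.35 + $1,490.26 = $12,498.61
Ending inventory (cost pool remaining) = $1,872.39
Check: goods available $14,371.00 = COGS $12,498.61 + ending $1,872.39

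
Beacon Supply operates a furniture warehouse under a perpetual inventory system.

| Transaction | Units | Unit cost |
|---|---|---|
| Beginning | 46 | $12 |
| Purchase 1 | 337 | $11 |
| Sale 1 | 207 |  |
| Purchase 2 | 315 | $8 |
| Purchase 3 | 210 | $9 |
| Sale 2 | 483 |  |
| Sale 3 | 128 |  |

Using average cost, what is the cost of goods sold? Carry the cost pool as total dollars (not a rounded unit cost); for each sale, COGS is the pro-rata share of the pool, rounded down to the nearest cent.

After Beginning: 46 on hand, pool $552.00 (≈ $12.0000 each)
After Purchase 1: 383 on hand, pool $4,259.00 (≈ $11.1201 each)
Sale 1, sell 207: 207/383 × $4,259.00 → $2,301.86
After Purchase 2: 491 on hand, pool $4,477.14 (≈ $9.1184 each)
After Purchase 3: 701 on hand, pool $6,367.14 (≈ $9.0829 each)
Sale 2, sell 483: 483/701 × $6,367.14 → $4,387.05
Sale 3, sell 128: 128/218 × $1,980.09 → $1,162.62
Total COGS = $2,301.86 + $4,387.05 + $1,162.62 = $7,851.53
Ending inventory (cost pool remaining) = $817.47

COGS = $7,851.53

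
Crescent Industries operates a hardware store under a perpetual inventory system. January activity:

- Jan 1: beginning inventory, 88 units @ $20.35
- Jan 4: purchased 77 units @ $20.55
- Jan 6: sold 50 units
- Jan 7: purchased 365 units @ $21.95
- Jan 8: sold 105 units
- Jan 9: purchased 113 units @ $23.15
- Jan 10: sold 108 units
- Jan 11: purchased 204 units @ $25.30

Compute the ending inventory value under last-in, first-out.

Jan 6, 50 sold [LIFO — newest first]: 50 @ $20.55 = $1,027.50
Jan 8, 105 sold [LIFO — newest first]: 105 @ $21.95 = $2,304.75
Jan 10, 108 sold [LIFO — newest first]: 108 @ $23.15 = $2,500.20
Total COGS = $1,027.50 + $2,304.75 + $2,500.20 = $5,832.45
Ending inventory: 88 @ $20.35 + 27 @ $20.55 + 260 @ $21.95 + 5 @ $23.15 + 204 @ $25.30 = $13,329.60

Ending inventory = $13,329.60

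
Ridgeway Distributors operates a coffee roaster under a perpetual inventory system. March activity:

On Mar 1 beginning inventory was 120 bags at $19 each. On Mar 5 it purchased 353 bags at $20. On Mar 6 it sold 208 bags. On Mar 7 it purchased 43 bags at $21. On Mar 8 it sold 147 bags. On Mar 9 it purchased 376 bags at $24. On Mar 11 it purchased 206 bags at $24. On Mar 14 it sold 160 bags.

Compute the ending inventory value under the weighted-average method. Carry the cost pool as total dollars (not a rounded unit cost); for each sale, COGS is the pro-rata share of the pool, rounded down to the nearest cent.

Ending inventory = $13,476.75

After Mar 1: 120 on hand, pool $2,280.00 (≈ $19.0000 each)
After Mar 5: 473 on hand, pool $9,340.00 (≈ $19.7463 each)
Mar 6, sell 208: 208/473 × $9,340.00 → $4,107.23
After Mar 7: 308 on hand, pool $6,135.77 (≈ $19.9213 each)
Mar 8, sell 147: 147/308 × $6,135.77 → $2,928.43
After Mar 9: 537 on hand, pool $12,231.34 (≈ $22.7772 each)
After Mar 11: 743 on hand, pool $17,175.34 (≈ $23.1162 each)
Mar 14, sell 160: 160/743 × $17,175.34 → $3,698.59
Total COGS = $4,107.23 + $2,928.43 + $3,698.59 = $10,734.25
Ending inventory (cost pool remaining) = $13,476.75
Check: goods available $24,211.00 = COGS $10,734.25 + ending $13,476.75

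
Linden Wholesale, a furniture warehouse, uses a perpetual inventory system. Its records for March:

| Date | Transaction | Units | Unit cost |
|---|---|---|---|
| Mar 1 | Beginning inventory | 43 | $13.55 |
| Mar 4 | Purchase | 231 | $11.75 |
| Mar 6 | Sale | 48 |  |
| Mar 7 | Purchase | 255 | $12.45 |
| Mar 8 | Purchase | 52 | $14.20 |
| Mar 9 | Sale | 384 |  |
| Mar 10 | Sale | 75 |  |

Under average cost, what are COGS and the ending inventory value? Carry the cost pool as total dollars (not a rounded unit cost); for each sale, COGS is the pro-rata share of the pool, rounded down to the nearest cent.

COGS = $6,289.21; ending inventory = $920.84

After Mar 1: 43 on hand, pool $582.65 (≈ $13.5500 each)
After Mar 4: 274 on hand, pool $3,296.90 (≈ $12.0325 each)
Mar 6, sell 48: 48/274 × $3,296.90 → $577.55
After Mar 7: 481 on hand, pool $5,894.10 (≈ $12.2538 each)
After Mar 8: 533 on hand, pool $6,632.50 (≈ $12.4437 each)
Mar 9, sell 384: 384/533 × $6,632.50 → $4,778.38
Mar 10, sell 75: 75/149 × $1,854.12 → $933.28
Total COGS = $577.55 + $4,778.38 + $933.28 = $6,289.21
Ending inventory (cost pool remaining) = $920.84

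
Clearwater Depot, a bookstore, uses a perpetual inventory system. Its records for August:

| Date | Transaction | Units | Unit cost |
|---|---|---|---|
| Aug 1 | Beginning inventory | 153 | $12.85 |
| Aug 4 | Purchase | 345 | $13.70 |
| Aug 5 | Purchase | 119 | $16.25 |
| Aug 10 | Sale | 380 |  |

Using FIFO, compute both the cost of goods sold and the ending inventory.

Aug 10, 380 sold [FIFO — oldest first]: 153 @ $12.85 + 227 @ $13.70 = $5,075.95
Ending inventory: 118 @ $13.70 + 119 @ $16.25 = $3,550.35
Check: goods available $8,626.30 = COGS $5,075.95 + ending $3,550.35

COGS = $5,075.95; ending inventory = $3,550.35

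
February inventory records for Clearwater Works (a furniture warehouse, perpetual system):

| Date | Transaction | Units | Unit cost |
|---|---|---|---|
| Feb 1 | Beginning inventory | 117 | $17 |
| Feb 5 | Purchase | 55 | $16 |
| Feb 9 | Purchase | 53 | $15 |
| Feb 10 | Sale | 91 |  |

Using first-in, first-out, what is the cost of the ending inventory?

Feb 10, 91 sold [FIFO — oldest first]: 91 @ $17 = $1,547
Ending inventory: 26 @ $17 + 55 @ $16 + 53 @ $15 = $2,117

Ending inventory = $2,117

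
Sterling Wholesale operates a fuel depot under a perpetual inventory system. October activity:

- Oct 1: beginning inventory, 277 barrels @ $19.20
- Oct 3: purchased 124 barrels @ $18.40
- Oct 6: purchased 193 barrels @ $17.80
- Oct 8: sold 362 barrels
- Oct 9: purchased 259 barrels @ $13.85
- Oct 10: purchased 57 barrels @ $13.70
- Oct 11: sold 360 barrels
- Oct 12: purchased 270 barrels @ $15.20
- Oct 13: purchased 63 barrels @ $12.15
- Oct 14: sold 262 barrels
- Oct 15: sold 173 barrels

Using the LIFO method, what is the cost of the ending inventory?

Ending inventory = $1,651.20

Oct 8, 362 sold [LIFO — newest first]: 193 @ $17.80 + 124 @ $18.40 + 45 @ $19.20 = $6,581.00
Oct 11, 360 sold [LIFO — newest first]: 57 @ $13.70 + 259 @ $13.85 + 44 @ $19.20 = $5,212.85
Oct 14, 262 sold [LIFO — newest first]: 63 @ $12.15 + 199 @ $15.20 = $3,790.25
Oct 15, 173 sold [LIFO — newest first]: 71 @ $15.20 + 102 @ $19.20 = $3,037.60
Total COGS = $6,581.00 + $5,212.85 + $3,790.25 + $3,037.60 = $18,621.70
Ending inventory: 86 @ $19.20 = $1,651.20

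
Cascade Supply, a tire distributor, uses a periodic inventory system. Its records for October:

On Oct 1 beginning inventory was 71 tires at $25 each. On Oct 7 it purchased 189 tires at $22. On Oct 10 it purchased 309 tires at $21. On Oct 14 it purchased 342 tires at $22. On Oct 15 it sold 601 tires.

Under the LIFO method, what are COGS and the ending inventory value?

COGS = $12,963; ending inventory = $6,983

Oct 15, 601 sold [LIFO — newest first]: 342 @ $22 + 259 @ $21 = $12,963
Ending inventory: 71 @ $25 + 189 @ $22 + 50 @ $21 = $6,983
Check: goods available $19,946 = COGS $12,963 + ending $6,983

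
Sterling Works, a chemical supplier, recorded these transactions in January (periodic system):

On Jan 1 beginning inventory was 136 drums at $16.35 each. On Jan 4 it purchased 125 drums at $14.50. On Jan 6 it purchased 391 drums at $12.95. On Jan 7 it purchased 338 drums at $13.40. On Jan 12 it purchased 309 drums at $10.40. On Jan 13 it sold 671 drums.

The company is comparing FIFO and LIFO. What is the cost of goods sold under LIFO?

COGS = $8,053.60

FIFO COGS: 136 @ $16.35 + 125 @ $14.50 + 391 @ $12.95 + 19 @ $13.40 = $9,354.15
LIFO COGS: 309 @ $10.40 + 338 @ $13.40 + 24 @ $12.95 = $8,053.60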